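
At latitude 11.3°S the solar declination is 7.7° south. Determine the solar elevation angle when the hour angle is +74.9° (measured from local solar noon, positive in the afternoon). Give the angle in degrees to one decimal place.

16.2°

cos θ_z = sin φ sin δ + cos φ cos δ cos H = (-0.1959)(-0.1340) + (0.9806)(0.9910)(0.2605) = 0.2794.
θ_z = arccos(0.2794) = 73.78°, so the elevation is 90° − 73.78° = 16.22°.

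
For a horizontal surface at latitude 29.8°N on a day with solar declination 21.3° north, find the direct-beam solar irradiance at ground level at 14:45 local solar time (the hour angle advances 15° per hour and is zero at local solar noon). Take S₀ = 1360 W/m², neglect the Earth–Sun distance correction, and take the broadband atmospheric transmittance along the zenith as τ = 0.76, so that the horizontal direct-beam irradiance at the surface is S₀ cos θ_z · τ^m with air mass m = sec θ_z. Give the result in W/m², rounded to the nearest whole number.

Hour angle H = 15° × (14.75 − 12) = 41.25°.
With φ = 29.8°, δ = 21.3°, H = 41.25°: sin φ sin δ = 0.1805, cos φ cos δ cos H = 0.6079, so cos θ_z = 0.7884.
Air mass m = 1/cos θ_z = 1/0.7884 = 1.268; τ^m = 0.76^1.268 = 0.7061.
Surface direct beam = 1360 × 0.7884 × 0.7061 = 757.10 W/m².

757 W/m²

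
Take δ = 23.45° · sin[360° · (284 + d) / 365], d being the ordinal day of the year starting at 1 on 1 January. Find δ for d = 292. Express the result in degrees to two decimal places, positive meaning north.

-11.05°

360 × (284 + 292) / 365 = 568.110°; sin(568.110°) = -0.4712.
δ = 23.45 × -0.4712 = -11.050° ≈ -11.05°.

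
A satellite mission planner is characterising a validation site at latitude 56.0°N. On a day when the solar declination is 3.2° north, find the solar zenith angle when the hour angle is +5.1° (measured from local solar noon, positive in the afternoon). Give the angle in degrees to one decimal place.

cos θ_z = sin φ sin δ + cos φ cos δ cos H = (0.8290)(0.0558) + (0.5592)(0.9984)(0.9960) = 0.6023.
θ_z = arccos(0.6023) = 52.97°.

53.0°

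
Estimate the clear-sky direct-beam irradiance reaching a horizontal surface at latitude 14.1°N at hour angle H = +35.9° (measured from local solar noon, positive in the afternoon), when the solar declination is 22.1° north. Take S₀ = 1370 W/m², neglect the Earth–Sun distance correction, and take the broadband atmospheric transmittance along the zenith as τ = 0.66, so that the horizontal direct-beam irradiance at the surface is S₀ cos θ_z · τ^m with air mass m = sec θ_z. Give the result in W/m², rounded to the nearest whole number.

cos θ_z = sin(14.1°) sin(22.1°) + cos(14.1°) cos(22.1°) cos(35.90°) = 0.0917 + 0.7279 = 0.8196.
Air mass m = 1/cos θ_z = 1/0.8196 = 1.220; τ^m = 0.66^1.220 = 0.6023.
Surface direct beam = 1370 × 0.8196 × 0.6023 = 676.29 W/m².

676 W/m²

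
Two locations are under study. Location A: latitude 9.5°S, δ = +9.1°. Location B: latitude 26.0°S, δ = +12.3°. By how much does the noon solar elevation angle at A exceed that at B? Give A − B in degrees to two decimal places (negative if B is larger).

+19.70°

A: 90° − |-9.5 − (9.1)| = 71.40°.
B: 90° − |-26.0 − (12.3)| = 51.70°.
A − B = 71.40 − 51.70 = 19.70°.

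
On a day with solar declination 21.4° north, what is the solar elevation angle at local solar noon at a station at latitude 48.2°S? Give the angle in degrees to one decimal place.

At local solar noon the hour angle is zero, so the elevation is 90° − |φ − δ| = 90° − |-48.2° − (21.4°)| = 90° − 69.6° = 20.4°.

20.4°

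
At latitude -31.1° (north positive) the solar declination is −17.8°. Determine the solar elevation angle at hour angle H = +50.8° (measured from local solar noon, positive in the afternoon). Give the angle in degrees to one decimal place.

42.3°

With φ = -31.1°, δ = -17.8°, H = 50.80°: sin φ sin δ = 0.1579, cos φ cos δ cos H = 0.5153, so cos θ_z = 0.6732.
θ_z = arccos(0.6732) = 47.69°, so the elevation is 90° − 47.69° = 42.31°.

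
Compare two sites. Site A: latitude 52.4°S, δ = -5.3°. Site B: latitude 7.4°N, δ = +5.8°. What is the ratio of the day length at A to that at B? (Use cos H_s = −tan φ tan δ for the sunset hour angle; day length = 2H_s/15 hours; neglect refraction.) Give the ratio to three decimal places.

A: H_s = arccos(−tan -52.4° · tan -5.3°) = 96.92°, so 2H_s/15 = 12.9227 h.
B: H_s = arccos(−tan 7.4° · tan 5.8°) = 90.76°, so 2H_s/15 = 12.1013 h.
Ratio A/B = 12.9227 / 12.1013 = 1.0679.

1.068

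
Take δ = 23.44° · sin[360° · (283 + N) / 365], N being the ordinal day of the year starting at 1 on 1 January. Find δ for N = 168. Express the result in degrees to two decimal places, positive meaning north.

+23.34°

360 × (283 + 168) / 365 = 444.822°; sin(444.822°) = 0.9959.
δ = 23.44 × 0.9959 = 23.344° ≈ +23.34°.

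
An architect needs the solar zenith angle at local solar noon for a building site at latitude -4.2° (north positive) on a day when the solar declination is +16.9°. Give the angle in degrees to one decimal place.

21.1°

At local solar noon the hour angle is zero, so the zenith angle is |φ − δ| = |-4.2° − (16.9°)| = 21.1°.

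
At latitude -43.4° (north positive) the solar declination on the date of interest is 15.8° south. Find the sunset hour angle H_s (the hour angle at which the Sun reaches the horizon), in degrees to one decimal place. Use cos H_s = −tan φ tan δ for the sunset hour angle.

105.5°

−tan φ tan δ = −(-0.9457)(-0.2830) = -0.2676; H_s = arccos(-0.2676) = 105.52°.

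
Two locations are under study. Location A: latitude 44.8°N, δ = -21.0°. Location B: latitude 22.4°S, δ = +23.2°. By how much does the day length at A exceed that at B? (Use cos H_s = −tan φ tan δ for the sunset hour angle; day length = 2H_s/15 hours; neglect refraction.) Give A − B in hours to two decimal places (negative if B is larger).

A: H_s = arccos(−tan 44.8° · tan -21.0°) = 67.59°, so 2H_s/15 = 9.0120 h.
B: H_s = arccos(−tan -22.4° · tan 23.2°) = 79.82°, so 2H_s/15 = 10.6427 h.
A − B = 9.0120 − 10.6427 = -1.6307 h.

-1.63 h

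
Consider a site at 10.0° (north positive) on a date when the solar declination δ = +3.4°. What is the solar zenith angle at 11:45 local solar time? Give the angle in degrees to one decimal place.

7.6°

Hour angle H = 15° × (11.75 − 12) = -3.75°.
cos θ_z = sin φ sin δ + cos φ cos δ cos H = (0.1736)(0.0593) + (0.9848)(0.9982)(0.9979) = 0.9913.
θ_z = arccos(0.9913) = 7.56°.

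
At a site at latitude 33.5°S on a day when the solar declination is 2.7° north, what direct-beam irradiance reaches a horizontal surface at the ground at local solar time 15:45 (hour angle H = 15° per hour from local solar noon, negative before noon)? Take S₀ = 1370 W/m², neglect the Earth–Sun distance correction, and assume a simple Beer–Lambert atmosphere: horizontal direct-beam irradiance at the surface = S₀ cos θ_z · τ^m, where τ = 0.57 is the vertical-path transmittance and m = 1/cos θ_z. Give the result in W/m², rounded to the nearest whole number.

Hour angle H = 15° × (15.75 − 12) = 56.25°.
cos θ_z = sin φ sin δ + cos φ cos δ cos H = (-0.5519)(0.0471) + (0.8339)(0.9989)(0.5556) = 0.4368.
Air mass m = 1/cos θ_z = 1/0.4368 = 2.289; τ^m = 0.57^2.289 = 0.2762.
Surface direct beam = 1370 × 0.4368 × 0.2762 = 165.28 W/m².

165 W/m²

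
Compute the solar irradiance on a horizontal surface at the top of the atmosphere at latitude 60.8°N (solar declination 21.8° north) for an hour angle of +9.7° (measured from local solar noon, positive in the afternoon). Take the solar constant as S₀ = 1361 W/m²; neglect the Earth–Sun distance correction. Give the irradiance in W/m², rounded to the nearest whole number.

1049 W/m²

cos θ_z = sin φ sin δ + cos φ cos δ cos H = (0.8729)(0.3714) + (0.4879)(0.9285)(0.9857) = 0.7707.
Top-of-atmosphere irradiance = S₀ cos θ_z = 1361 × 0.7707 = 1048.92 W/m².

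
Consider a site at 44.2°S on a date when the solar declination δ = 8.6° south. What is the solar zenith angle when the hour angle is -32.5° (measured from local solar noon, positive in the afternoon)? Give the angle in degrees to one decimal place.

45.4°

cos θ_z = sin(-44.2°) sin(-8.6°) + cos(-44.2°) cos(-8.6°) cos(-32.50°) = 0.1043 + 0.5978 = 0.7021.
θ_z = arccos(0.7021) = 45.40°.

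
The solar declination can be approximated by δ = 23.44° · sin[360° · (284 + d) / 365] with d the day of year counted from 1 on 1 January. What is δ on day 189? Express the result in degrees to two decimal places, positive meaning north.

+22.47°

360 × (284 + 189) / 365 = 466.521°; sin(466.521°) = 0.9587.
δ = 23.44 × 0.9587 = 22.472° ≈ +22.47°.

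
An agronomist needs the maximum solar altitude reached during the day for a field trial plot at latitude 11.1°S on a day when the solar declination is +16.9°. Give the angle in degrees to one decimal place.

62.0°

At local solar noon the hour angle is zero, so the elevation is 90° − |φ − δ| = 90° − |-11.1° − (16.9°)| = 90° − 28.0° = 62.0°.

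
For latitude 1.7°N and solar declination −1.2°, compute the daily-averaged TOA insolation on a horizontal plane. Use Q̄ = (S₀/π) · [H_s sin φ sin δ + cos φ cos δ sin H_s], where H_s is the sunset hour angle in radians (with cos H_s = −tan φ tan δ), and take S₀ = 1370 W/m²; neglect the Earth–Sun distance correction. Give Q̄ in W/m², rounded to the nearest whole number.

435 W/m²

cos H_s = −tan(1.7°) · tan(-1.2°) = 0.0006, so H_s = arccos(0.0006) = 89.97°. In radians, H_s = 1.5703.
H_s sin φ sin δ = 1.5703 × 0.0297 × -0.0209 = -0.0010.
cos φ cos δ sin H_s = 0.9996 × 0.9998 × 1.0000 = 0.9994.
Q̄ = (1370/π) × (-0.0010 + 0.9994) = 436.08 × 0.9984 = 435.38 W/m².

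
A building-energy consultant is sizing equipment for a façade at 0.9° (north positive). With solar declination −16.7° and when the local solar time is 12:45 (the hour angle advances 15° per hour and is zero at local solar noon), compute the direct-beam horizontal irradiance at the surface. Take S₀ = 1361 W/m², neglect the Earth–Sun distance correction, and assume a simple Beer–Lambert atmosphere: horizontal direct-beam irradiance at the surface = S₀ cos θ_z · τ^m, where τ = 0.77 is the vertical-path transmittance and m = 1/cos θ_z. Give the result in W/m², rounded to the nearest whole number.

Hour angle H = 15° × (12.75 − 12) = 11.25°.
cos θ_z = sin φ sin δ + cos φ cos δ cos H = (0.0157)(-0.2874) + (0.9999)(0.9578)(0.9808) = 0.9348.
Air mass m = 1/cos θ_z = 1/0.9348 = 1.070; τ^m = 0.77^1.070 = 0.7560.
Surface direct beam = 1361 × 0.9348 × 0.7560 = 961.83 W/m².

962 W/m²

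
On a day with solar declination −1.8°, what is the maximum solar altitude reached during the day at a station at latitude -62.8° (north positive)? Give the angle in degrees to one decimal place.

At local solar noon the hour angle is zero, so the elevation is 90° − |φ − δ| = 90° − |-62.8° − (-1.8°)| = 90° − 61.0° = 29.0°.

29.0°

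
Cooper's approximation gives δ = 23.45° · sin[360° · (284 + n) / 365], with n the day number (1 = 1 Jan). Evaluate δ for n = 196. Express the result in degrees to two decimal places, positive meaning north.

360 × (284 + 196) / 365 = 473.425°; sin(473.425°) = 0.9176.
δ = 23.45 × 0.9176 = 21.518° ≈ +21.52°.

+21.52°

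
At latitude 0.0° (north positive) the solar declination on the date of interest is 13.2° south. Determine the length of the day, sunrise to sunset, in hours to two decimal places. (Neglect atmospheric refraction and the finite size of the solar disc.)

12.00 hours

The sunset hour angle satisfies cos H_s = −tan φ tan δ = 0.0000, giving H_s = 90.00°.
Day length = 2 H_s / 15° h⁻¹ = 180.00° / 15 = 12.000 h.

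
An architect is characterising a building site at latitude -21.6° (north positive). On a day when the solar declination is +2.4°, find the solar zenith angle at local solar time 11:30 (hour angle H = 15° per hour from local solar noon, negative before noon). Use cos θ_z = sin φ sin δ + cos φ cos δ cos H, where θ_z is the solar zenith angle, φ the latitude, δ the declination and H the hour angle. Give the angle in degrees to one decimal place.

Hour angle H = 15° × (11.5 − 12) = -7.50°.
cos θ_z = sin(-21.6°) sin(2.4°) + cos(-21.6°) cos(2.4°) cos(-7.50°) = -0.0154 + 0.9210 = 0.9056.
θ_z = arccos(0.9056) = 25.10°.

25.1°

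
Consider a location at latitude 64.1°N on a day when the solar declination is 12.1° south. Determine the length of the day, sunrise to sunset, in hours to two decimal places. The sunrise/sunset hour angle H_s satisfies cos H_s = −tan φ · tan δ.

8.51 hours

cos H_s = −tan(64.1°) · tan(-12.1°) = 0.4415, so H_s = arccos(0.4415) = 63.80°.
Day length = 2 H_s / 15° h⁻¹ = 127.60° / 15 = 8.507 h.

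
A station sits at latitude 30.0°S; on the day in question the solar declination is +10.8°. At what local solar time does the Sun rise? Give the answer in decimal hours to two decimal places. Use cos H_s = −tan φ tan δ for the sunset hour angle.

6.42 h

The sunset hour angle satisfies cos H_s = −tan φ tan δ = 0.1101, giving H_s = 83.68°.
Sunrise is at 12 − H_s/15 = 12 − 5.579 = 6.421 h local solar time.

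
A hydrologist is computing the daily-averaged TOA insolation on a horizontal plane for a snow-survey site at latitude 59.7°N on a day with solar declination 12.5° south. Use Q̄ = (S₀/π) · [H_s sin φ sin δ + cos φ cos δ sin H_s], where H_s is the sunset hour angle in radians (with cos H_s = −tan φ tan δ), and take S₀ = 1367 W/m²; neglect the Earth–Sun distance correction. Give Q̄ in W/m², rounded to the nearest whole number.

102 W/m²

cos H_s = −tan(59.7°) · tan(-12.5°) = 0.3794, so H_s = arccos(0.3794) = 67.70°. In radians, H_s = 1.1816.
H_s sin φ sin δ = 1.1816 × 0.8634 × -0.2164 = -0.2208.
cos φ cos δ sin H_s = 0.5045 × 0.9763 × 0.9252 = 0.4557.
Q̄ = (1367/π) × (-0.2208 + 0.4557) = 435.13 × 0.2349 = 102.21 W/m².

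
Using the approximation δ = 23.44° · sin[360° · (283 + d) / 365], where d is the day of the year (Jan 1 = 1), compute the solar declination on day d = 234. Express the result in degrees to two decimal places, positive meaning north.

+11.75°

360 × (283 + 234) / 365 = 509.918°; sin(509.918°) = 0.5012.
δ = 23.44 × 0.5012 = 11.748° ≈ +11.75°.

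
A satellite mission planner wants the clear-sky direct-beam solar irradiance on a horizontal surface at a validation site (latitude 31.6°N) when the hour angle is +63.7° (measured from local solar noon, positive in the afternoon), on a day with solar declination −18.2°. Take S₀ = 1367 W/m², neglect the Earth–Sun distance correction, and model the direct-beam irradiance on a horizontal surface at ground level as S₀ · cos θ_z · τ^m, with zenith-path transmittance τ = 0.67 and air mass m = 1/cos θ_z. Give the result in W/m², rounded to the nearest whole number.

34 W/m²

With φ = 31.6°, δ = -18.2°, H = 63.70°: sin φ sin δ = -0.1637, cos φ cos δ cos H = 0.3585, so cos θ_z = 0.1948.
Air mass m = 1/cos θ_z = 1/0.1948 = 5.133; τ^m = 0.67^5.133 = 0.1280.
Surface direct beam = 1367 × 0.1948 × 0.1280 = 34.09 W/m².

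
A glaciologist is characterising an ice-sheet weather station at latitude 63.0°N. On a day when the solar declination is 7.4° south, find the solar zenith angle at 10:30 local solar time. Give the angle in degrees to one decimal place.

72.5°

Hour angle H = 15° × (10.5 − 12) = -22.50°.
With φ = 63.0°, δ = -7.4°, H = -22.50°: sin φ sin δ = -0.1148, cos φ cos δ cos H = 0.4159, so cos θ_z = 0.3011.
θ_z = arccos(0.3011) = 72.48°.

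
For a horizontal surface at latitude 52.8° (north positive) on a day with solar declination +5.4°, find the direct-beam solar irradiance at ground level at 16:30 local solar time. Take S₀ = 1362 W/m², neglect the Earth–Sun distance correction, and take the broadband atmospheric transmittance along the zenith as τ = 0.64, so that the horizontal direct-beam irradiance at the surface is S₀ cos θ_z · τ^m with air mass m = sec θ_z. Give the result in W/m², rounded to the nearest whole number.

96 W/m²

Hour angle H = 15° × (16.5 − 12) = 67.50°.
With φ = 52.8°, δ = 5.4°, H = 67.50°: sin φ sin δ = 0.0750, cos φ cos δ cos H = 0.2303, so cos θ_z = 0.3053.
Air mass m = 1/cos θ_z = 1/0.3053 = 3.275; τ^m = 0.64^3.275 = 0.2319.
Surface direct beam = 1362 × 0.3053 × 0.2319 = 96.43 W/m².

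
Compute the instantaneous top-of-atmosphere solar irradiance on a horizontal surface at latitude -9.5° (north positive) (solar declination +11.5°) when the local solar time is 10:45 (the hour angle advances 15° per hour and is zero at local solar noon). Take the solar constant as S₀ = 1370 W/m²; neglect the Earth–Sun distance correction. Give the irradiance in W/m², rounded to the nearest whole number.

1209 W/m²

Hour angle H = 15° × (10.75 − 12) = -18.75°.
cos θ_z = sin φ sin δ + cos φ cos δ cos H = (-0.1650)(0.1994) + (0.9863)(0.9799)(0.9469) = 0.8823.
Top-of-atmosphere irradiance = S₀ cos θ_z = 1370 × 0.8823 = 1208.75 W/m².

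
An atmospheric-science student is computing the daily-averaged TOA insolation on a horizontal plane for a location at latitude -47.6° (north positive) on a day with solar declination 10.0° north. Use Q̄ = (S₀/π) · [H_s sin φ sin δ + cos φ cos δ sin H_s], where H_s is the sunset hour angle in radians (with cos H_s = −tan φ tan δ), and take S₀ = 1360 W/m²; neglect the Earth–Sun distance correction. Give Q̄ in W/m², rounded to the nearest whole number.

206 W/m²

The sunset hour angle satisfies cos H_s = −tan φ tan δ = 0.1931, giving H_s = 78.87°. In radians, H_s = 1.3765.
H_s sin φ sin δ = 1.3765 × -0.7385 × 0.1736 = -0.1765.
cos φ cos δ sin H_s = 0.6743 × 0.9848 × 0.9812 = 0.6516.
Q̄ = (1360/π) × (-0.1765 + 0.6516) = 432.90 × 0.4751 = 205.67 W/m².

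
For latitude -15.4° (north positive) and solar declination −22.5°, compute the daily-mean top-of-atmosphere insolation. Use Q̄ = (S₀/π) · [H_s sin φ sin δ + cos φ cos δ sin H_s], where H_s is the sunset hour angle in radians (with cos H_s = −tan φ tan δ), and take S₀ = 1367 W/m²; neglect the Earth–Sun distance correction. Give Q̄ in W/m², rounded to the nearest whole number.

−tan φ tan δ = −(-0.2754)(-0.4142) = -0.1141; H_s = arccos(-0.1141) = 96.55°. In radians, H_s = 1.6851.
H_s sin φ sin δ = 1.6851 × -0.2656 × -0.3827 = 0.1713.
cos φ cos δ sin H_s = 0.9641 × 0.9239 × 0.9935 = 0.8849.
Q̄ = (1367/π) × (0.1713 + 0.8849) = 435.13 × 1.0562 = 459.58 W/m².

460 W/m²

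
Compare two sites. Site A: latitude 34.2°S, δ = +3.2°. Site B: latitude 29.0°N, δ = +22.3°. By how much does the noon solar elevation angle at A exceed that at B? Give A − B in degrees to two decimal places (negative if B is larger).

A: 90° − |-34.2 − (3.2)| = 52.60°.
B: 90° − |29.0 − (22.3)| = 83.30°.
A − B = 52.60 − 83.30 = -30.70°.

-30.70°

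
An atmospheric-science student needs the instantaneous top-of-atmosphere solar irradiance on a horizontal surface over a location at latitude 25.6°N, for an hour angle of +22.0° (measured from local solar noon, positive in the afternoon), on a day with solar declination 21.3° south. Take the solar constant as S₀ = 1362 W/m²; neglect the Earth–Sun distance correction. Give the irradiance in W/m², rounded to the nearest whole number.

847 W/m²

cos θ_z = sin(25.6°) sin(-21.3°) + cos(25.6°) cos(-21.3°) cos(22.00°) = -0.1570 + 0.7790 = 0.6220.
Top-of-atmosphere irradiance = S₀ cos θ_z = 1362 × 0.6220 = 847.16 W/m².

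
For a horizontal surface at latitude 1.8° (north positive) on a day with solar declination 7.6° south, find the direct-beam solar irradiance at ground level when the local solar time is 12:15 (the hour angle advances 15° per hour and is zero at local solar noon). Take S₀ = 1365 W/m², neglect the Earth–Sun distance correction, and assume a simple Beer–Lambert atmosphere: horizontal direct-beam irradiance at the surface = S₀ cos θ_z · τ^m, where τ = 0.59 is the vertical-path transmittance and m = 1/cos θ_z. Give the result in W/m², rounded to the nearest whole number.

786 W/m²

Hour angle H = 15° × (12.25 − 12) = 3.75°.
cos θ_z = sin(1.8°) sin(-7.6°) + cos(1.8°) cos(-7.6°) cos(3.75°) = -0.0042 + 0.9886 = 0.9844.
Air mass m = 1/cos θ_z = 1/0.9844 = 1.016; τ^m = 0.59^1.016 = 0.5850.
Surface direct beam = 1365 × 0.9844 × 0.5850 = 786.07 W/m².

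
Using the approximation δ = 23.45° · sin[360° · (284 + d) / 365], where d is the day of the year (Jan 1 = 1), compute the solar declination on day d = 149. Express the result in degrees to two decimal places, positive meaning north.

360 × (284 + 149) / 365 = 427.068°; sin(427.068°) = 0.9210.
δ = 23.45 × 0.9210 = 21.597° ≈ +21.60°.

+21.60°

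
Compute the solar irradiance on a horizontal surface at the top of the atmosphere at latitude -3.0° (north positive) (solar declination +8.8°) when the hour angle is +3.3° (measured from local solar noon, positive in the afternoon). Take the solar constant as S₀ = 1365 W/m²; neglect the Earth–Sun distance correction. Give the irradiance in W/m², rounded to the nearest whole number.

1334 W/m²

With φ = -3.0°, δ = 8.8°, H = 3.30°: sin φ sin δ = -0.0080, cos φ cos δ cos H = 0.9852, so cos θ_z = 0.9772.
Top-of-atmosphere irradiance = S₀ cos θ_z = 1365 × 0.9772 = 1333.88 W/m².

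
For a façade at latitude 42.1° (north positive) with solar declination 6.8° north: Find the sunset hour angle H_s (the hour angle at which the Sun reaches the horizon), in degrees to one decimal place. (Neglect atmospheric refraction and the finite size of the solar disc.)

The sunset hour angle satisfies cos H_s = −tan φ tan δ = -0.1077, giving H_s = 96.18°.

96.2°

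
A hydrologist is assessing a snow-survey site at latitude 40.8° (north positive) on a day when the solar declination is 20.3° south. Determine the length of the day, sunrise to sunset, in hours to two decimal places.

The sunset hour angle satisfies cos H_s = −tan φ tan δ = 0.3193, giving H_s = 71.38°.
Day length = 2 H_s / 15° h⁻¹ = 142.76° / 15 = 9.517 h.

9.52 hours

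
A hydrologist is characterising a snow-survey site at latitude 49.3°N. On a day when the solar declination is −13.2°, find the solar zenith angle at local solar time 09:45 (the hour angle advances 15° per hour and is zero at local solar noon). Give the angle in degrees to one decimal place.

69.2°

Hour angle H = 15° × (9.75 − 12) = -33.75°.
cos θ_z = sin φ sin δ + cos φ cos δ cos H = (0.7581)(-0.2284) + (0.6521)(0.9736)(0.8315) = 0.3548.
θ_z = arccos(0.3548) = 69.22°.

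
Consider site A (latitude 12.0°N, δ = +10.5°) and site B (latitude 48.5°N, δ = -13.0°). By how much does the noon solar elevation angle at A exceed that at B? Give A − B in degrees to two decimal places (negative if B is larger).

A: 90° − |12.0 − (10.5)| = 88.50°.
B: 90° − |48.5 − (-13.0)| = 28.50°.
A − B = 88.50 − 28.50 = 60.00°.

+60.00°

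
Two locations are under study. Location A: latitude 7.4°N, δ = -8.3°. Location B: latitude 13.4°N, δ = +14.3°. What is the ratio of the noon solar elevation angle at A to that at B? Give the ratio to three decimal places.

A: 90° − |7.4 − (-8.3)| = 74.30°.
B: 90° − |13.4 − (14.3)| = 89.10°.
Ratio A/B = 74.3000 / 89.1000 = 0.8339.

0.834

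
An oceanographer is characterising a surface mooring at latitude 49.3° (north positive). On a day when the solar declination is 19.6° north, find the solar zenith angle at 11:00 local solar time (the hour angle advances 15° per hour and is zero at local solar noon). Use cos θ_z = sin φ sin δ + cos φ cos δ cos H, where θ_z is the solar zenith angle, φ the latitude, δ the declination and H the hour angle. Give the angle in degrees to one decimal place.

32.0°

Hour angle H = 15° × (11 − 12) = -15.00°.
With φ = 49.3°, δ = 19.6°, H = -15.00°: sin φ sin δ = 0.2543, cos φ cos δ cos H = 0.5934, so cos θ_z = 0.8477.
θ_z = arccos(0.8477) = 32.04°.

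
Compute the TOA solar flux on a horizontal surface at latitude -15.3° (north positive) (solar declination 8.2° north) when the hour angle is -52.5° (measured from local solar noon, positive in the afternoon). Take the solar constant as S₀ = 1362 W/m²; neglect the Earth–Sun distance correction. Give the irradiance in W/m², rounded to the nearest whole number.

With φ = -15.3°, δ = 8.2°, H = -52.50°: sin φ sin δ = -0.0376, cos φ cos δ cos H = 0.5812, so cos θ_z = 0.5436.
Top-of-atmosphere irradiance = S₀ cos θ_z = 1362 × 0.5436 = 740.38 W/m².

740 W/m²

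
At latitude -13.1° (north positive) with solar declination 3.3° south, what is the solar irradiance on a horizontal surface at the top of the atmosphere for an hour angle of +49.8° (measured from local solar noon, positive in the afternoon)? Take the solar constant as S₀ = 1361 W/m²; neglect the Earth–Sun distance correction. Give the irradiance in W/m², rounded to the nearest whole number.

872 W/m²

cos θ_z = sin(-13.1°) sin(-3.3°) + cos(-13.1°) cos(-3.3°) cos(49.80°) = 0.0130 + 0.6276 = 0.6406.
Top-of-atmosphere irradiance = S₀ cos θ_z = 1361 × 0.6406 = 871.86 W/m².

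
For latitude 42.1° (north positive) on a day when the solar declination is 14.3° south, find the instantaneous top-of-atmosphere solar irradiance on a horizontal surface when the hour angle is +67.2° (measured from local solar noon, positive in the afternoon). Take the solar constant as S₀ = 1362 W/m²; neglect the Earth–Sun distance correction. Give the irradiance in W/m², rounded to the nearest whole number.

With φ = 42.1°, δ = -14.3°, H = 67.20°: sin φ sin δ = -0.1656, cos φ cos δ cos H = 0.2786, so cos θ_z = 0.1130.
Top-of-atmosphere irradiance = S₀ cos θ_z = 1362 × 0.1130 = 153.91 W/m².

154 W/m²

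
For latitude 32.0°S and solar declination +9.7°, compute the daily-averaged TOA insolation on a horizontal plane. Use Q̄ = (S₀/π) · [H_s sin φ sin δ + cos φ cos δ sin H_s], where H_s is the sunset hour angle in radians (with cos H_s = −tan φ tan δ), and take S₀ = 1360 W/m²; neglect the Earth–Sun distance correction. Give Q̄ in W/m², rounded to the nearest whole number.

303 W/m²

The sunset hour angle satisfies cos H_s = −tan φ tan δ = 0.1068, giving H_s = 83.87°. In radians, H_s = 1.4638.
H_s sin φ sin δ = 1.4638 × -0.5299 × 0.1685 = -0.1307.
cos φ cos δ sin H_s = 0.8480 × 0.9857 × 0.9943 = 0.8311.
Q̄ = (1360/π) × (-0.1307 + 0.8311) = 432.90 × 0.7004 = 303.20 W/m².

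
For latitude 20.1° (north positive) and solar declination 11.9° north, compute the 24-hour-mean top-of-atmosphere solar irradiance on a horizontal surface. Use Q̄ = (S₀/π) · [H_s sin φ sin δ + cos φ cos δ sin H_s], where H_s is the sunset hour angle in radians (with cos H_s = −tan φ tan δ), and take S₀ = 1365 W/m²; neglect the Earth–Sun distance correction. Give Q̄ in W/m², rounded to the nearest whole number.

449 W/m²

cos H_s = −tan(20.1°) · tan(11.9°) = -0.0771, so H_s = arccos(-0.0771) = 94.42°. In radians, H_s = 1.6479.
H_s sin φ sin δ = 1.6479 × 0.3437 × 0.2062 = 0.1168.
cos φ cos δ sin H_s = 0.9391 × 0.9785 × 0.9970 = 0.9162.
Q̄ = (1365/π) × (0.1168 + 0.9162) = 434.49 × 1.0330 = 448.83 W/m².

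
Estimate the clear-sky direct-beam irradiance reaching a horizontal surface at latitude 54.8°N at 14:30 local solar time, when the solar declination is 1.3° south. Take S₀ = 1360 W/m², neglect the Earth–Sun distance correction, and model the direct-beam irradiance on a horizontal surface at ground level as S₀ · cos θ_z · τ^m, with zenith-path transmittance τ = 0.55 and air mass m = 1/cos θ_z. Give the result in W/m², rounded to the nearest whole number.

Hour angle H = 15° × (14.5 − 12) = 37.50°.
cos θ_z = sin φ sin δ + cos φ cos δ cos H = (0.8171)(-0.0227) + (0.5764)(0.9997)(0.7934) = 0.4386.
Air mass m = 1/cos θ_z = 1/0.4386 = 2.280; τ^m = 0.55^2.280 = 0.2559.
Surface direct beam = 1360 × 0.4386 × 0.2559 = 152.64 W/m².

153 W/m²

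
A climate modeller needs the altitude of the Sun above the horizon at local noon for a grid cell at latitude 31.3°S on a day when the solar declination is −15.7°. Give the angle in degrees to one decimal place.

74.4°

At local solar noon the hour angle is zero, so the elevation is 90° − |φ − δ| = 90° − |-31.3° − (-15.7°)| = 90° − 15.6° = 74.4°.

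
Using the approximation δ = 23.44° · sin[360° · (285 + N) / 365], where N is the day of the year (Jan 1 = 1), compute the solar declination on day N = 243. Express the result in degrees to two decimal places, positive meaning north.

+7.72°

360 × (285 + 243) / 365 = 520.767°; sin(520.767°) = 0.3294.
δ = 23.44 × 0.3294 = 7.721° ≈ +7.72°.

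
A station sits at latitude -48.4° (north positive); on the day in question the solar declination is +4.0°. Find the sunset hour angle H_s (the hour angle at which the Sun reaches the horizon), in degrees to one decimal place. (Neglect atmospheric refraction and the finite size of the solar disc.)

The sunset hour angle satisfies cos H_s = −tan φ tan δ = 0.0788, giving H_s = 85.48°.

85.5°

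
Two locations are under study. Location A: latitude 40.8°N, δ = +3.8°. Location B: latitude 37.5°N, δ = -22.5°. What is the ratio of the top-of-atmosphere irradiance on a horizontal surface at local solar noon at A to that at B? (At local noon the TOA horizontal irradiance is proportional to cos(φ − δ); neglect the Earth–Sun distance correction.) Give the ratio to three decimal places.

1.597

A: cos θ_z = cos(40.8° − (3.8°)) = 0.7986.
B: cos θ_z = cos(37.5° − (-22.5°)) = 0.5000.
Ratio A/B = 0.7986 / 0.5000 = 1.5972.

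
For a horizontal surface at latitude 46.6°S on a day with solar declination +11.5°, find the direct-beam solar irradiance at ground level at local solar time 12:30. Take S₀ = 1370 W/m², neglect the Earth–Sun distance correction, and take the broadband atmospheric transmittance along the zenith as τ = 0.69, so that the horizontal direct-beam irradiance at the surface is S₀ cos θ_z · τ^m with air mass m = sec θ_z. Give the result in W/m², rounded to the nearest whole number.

Hour angle H = 15° × (12.5 − 12) = 7.50°.
With φ = -46.6°, δ = 11.5°, H = 7.50°: sin φ sin δ = -0.1449, cos φ cos δ cos H = 0.6675, so cos θ_z = 0.5226.
Air mass m = 1/cos θ_z = 1/0.5226 = 1.914; τ^m = 0.69^1.914 = 0.4915.
Surface direct beam = 1370 × 0.5226 × 0.4915 = 351.90 W/m².

352 W/m²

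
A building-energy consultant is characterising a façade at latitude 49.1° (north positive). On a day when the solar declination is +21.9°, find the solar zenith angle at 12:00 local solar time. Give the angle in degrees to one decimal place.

27.2°

Hour angle H = 15° × (12 − 12) = 0.00°.
cos θ_z = sin(49.1°) sin(21.9°) + cos(49.1°) cos(21.9°) cos(0.00°) = 0.2819 + 0.6075 = 0.8894.
θ_z = arccos(0.8894) = 27.20°.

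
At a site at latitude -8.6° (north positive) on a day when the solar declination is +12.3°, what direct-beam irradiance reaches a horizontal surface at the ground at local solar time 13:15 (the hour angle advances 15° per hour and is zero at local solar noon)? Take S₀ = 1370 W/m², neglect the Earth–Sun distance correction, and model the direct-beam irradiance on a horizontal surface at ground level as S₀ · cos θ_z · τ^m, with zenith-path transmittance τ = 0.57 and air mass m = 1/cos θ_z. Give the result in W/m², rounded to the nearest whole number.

Hour angle H = 15° × (13.25 − 12) = 18.75°.
With φ = -8.6°, δ = 12.3°, H = 18.75°: sin φ sin δ = -0.0319, cos φ cos δ cos H = 0.9148, so cos θ_z = 0.8829.
Air mass m = 1/cos θ_z = 1/0.8829 = 1.133; τ^m = 0.57^1.133 = 0.5289.
Surface direct beam = 1370 × 0.8829 × 0.5289 = 639.74 W/m².

640 W/m²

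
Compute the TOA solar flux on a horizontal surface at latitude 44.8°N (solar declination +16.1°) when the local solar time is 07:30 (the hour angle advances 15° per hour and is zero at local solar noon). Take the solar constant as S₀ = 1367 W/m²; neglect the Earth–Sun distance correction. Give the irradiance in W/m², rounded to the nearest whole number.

624 W/m²

Hour angle H = 15° × (7.5 − 12) = -67.50°.
With φ = 44.8°, δ = 16.1°, H = -67.50°: sin φ sin δ = 0.1954, cos φ cos δ cos H = 0.2609, so cos θ_z = 0.4563.
Top-of-atmosphere irradiance = S₀ cos θ_z = 1367 × 0.4563 = 623.76 W/m².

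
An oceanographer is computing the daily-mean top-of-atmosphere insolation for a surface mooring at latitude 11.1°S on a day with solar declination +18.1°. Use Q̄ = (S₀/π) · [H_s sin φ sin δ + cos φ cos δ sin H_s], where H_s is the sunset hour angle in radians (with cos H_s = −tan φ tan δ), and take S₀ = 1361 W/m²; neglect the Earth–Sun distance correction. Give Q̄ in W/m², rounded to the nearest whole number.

cos H_s = −tan(-11.1°) · tan(18.1°) = 0.0641, so H_s = arccos(0.0641) = 86.32°. In radians, H_s = 1.5066.
H_s sin φ sin δ = 1.5066 × -0.1925 × 0.3107 = -0.0901.
cos φ cos δ sin H_s = 0.9813 × 0.9505 × 0.9979 = 0.9308.
Q̄ = (1361/π) × (-0.0901 + 0.9308) = 433.22 × 0.8407 = 364.21 W/m².

364 W/m²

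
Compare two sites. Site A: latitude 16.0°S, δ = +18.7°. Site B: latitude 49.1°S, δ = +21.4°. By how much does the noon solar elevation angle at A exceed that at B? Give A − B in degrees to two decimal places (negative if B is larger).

+35.80°

A: 90° − |-16.0 − (18.7)| = 55.30°.
B: 90° − |-49.1 − (21.4)| = 19.50°.
A − B = 55.30 − 19.50 = 35.80°.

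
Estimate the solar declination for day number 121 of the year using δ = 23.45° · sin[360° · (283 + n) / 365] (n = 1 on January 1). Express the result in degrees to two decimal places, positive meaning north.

+14.59°

360 × (283 + 121) / 365 = 398.466°; sin(398.466°) = 0.6221.
δ = 23.45 × 0.6221 = 14.588° ≈ +14.59°.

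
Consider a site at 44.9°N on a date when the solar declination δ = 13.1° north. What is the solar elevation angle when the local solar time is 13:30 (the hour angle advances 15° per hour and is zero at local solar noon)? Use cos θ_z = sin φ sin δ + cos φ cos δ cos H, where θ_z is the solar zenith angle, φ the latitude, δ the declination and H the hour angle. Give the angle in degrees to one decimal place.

52.9°

Hour angle H = 15° × (13.5 − 12) = 22.50°.
With φ = 44.9°, δ = 13.1°, H = 22.50°: sin φ sin δ = 0.1600, cos φ cos δ cos H = 0.6374, so cos θ_z = 0.7974.
θ_z = arccos(0.7974) = 37.12°, so the elevation is 90° − 37.12° = 52.88°.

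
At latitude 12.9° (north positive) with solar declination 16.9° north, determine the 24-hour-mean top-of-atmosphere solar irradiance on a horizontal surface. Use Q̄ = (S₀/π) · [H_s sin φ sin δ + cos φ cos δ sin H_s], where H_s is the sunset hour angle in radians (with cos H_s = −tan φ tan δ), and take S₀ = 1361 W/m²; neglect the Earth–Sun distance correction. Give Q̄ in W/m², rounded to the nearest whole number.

449 W/m²

cos H_s = −tan(12.9°) · tan(16.9°) = -0.0696, so H_s = arccos(-0.0696) = 93.99°. In radians, H_s = 1.6404.
H_s sin φ sin δ = 1.6404 × 0.2233 × 0.2907 = 0.1065.
cos φ cos δ sin H_s = 0.9748 × 0.9568 × 0.9976 = 0.9305.
Q̄ = (1361/π) × (0.1065 + 0.9305) = 433.22 × 1.0370 = 449.25 W/m².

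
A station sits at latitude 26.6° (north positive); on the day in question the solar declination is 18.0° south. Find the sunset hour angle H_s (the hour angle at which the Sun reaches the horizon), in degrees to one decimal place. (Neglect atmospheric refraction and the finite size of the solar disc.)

−tan φ tan δ = −(0.5008)(-0.3249) = 0.1627; H_s = arccos(0.1627) = 80.64°.

80.6°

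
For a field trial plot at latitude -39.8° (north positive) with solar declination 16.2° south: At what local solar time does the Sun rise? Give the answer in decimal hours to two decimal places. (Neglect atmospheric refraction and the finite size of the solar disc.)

−tan φ tan δ = −(-0.8332)(-0.2905) = -0.2420; H_s = arccos(-0.2420) = 104.00°.
Sunrise is at 12 − H_s/15 = 12 − 6.933 = 5.067 h local solar time.

5.07 h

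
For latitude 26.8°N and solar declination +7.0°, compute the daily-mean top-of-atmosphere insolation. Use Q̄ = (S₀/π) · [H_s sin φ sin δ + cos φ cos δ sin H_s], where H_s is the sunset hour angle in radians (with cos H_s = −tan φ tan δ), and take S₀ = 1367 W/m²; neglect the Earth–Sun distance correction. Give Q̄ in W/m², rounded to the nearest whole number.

424 W/m²

−tan φ tan δ = −(0.5051)(0.1228) = -0.0620; H_s = arccos(-0.0620) = 93.55°. In radians, H_s = 1.6328.
H_s sin φ sin δ = 1.6328 × 0.4509 × 0.1219 = 0.0897.
cos φ cos δ sin H_s = 0.8926 × 0.9925 × 0.9981 = 0.8842.
Q̄ = (1367/π) × (0.0897 + 0.8842) = 435.13 × 0.9739 = 423.77 W/m².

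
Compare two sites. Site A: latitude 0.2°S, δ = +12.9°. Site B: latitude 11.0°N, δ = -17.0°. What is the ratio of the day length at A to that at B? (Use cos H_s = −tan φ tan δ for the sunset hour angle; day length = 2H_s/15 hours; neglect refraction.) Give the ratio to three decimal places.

1.039

A: H_s = arccos(−tan -0.2° · tan 12.9°) = 89.95°, so 2H_s/15 = 11.9933 h.
B: H_s = arccos(−tan 11.0° · tan -17.0°) = 86.59°, so 2H_s/15 = 11.5453 h.
Ratio A/B = 11.9933 / 11.5453 = 1.0388.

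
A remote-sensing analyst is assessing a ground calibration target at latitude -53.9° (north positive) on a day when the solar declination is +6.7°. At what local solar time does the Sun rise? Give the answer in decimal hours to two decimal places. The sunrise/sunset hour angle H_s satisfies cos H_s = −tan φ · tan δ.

−tan φ tan δ = −(-1.3713)(0.1175) = 0.1611; H_s = arccos(0.1611) = 80.73°.
Sunrise is at 12 − H_s/15 = 12 − 5.382 = 6.618 h local solar time.

6.62 h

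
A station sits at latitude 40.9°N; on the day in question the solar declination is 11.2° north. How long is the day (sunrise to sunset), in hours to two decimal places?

−tan φ tan δ = −(0.8662)(0.1980) = -0.1715; H_s = arccos(-0.1715) = 99.88°.
Day length = 2 H_s / 15° h⁻¹ = 199.76° / 15 = 13.317 h.

13.32 hours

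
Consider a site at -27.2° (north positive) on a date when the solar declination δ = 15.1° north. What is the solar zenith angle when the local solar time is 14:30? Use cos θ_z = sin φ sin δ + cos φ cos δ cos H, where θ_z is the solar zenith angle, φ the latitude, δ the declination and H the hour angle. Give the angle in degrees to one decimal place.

55.8°

Hour angle H = 15° × (14.5 − 12) = 37.50°.
cos θ_z = sin(-27.2°) sin(15.1°) + cos(-27.2°) cos(15.1°) cos(37.50°) = -0.1191 + 0.6813 = 0.5622.
θ_z = arccos(0.5622) = 55.79°.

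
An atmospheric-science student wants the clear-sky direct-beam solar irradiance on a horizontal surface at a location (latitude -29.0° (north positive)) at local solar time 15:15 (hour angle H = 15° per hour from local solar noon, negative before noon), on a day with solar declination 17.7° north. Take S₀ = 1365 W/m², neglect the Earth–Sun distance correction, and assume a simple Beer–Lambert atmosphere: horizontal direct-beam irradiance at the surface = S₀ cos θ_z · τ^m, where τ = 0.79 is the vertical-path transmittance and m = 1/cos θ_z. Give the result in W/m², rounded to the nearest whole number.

305 W/m²

Hour angle H = 15° × (15.25 − 12) = 48.75°.
cos θ_z = sin(-29.0°) sin(17.7°) + cos(-29.0°) cos(17.7°) cos(48.75°) = -0.1474 + 0.5494 = 0.4020.
Air mass m = 1/cos θ_z = 1/0.4020 = 2.488; τ^m = 0.79^2.488 = 0.5563.
Surface direct beam = 1365 × 0.4020 × 0.5563 = 305.26 W/m².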